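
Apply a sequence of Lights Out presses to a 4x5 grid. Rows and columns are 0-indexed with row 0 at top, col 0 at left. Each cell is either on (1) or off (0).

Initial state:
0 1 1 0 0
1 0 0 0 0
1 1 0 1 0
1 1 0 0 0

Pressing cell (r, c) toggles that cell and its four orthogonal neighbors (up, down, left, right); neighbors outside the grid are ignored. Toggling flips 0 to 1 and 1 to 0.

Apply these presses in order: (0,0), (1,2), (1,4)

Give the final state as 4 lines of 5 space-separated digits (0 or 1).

Answer: 1 0 0 0 1
0 1 1 0 1
1 1 1 1 1
1 1 0 0 0

Derivation:
After press 1 at (0,0):
1 0 1 0 0
0 0 0 0 0
1 1 0 1 0
1 1 0 0 0

After press 2 at (1,2):
1 0 0 0 0
0 1 1 1 0
1 1 1 1 0
1 1 0 0 0

After press 3 at (1,4):
1 0 0 0 1
0 1 1 0 1
1 1 1 1 1
1 1 0 0 0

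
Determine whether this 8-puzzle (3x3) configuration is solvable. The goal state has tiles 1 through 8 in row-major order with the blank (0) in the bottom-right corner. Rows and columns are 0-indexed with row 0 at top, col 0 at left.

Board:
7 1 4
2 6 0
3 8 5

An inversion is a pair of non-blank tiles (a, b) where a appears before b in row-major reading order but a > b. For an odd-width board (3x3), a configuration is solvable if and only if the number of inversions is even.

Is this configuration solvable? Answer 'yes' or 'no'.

Inversions (pairs i<j in row-major order where tile[i] > tile[j] > 0): 11
11 is odd, so the puzzle is not solvable.

Answer: no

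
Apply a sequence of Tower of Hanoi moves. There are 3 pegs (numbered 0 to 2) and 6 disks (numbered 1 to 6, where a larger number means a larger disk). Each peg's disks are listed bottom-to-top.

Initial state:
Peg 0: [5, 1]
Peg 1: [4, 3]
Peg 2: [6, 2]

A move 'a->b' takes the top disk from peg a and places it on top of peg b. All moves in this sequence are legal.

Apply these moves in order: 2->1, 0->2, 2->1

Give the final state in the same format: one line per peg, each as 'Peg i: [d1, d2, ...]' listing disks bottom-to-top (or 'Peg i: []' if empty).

After move 1 (2->1):
Peg 0: [5, 1]
Peg 1: [4, 3, 2]
Peg 2: [6]

After move 2 (0->2):
Peg 0: [5]
Peg 1: [4, 3, 2]
Peg 2: [6, 1]

After move 3 (2->1):
Peg 0: [5]
Peg 1: [4, 3, 2, 1]
Peg 2: [6]

Answer: Peg 0: [5]
Peg 1: [4, 3, 2, 1]
Peg 2: [6]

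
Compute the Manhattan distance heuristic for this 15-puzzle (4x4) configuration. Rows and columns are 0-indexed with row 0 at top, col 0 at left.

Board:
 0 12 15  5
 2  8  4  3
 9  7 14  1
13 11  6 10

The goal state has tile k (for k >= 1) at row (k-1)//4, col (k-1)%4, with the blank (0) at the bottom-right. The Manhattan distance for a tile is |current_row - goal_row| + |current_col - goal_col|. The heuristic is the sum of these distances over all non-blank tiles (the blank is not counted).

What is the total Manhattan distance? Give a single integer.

Tile 12: at (0,1), goal (2,3), distance |0-2|+|1-3| = 4
Tile 15: at (0,2), goal (3,2), distance |0-3|+|2-2| = 3
Tile 5: at (0,3), goal (1,0), distance |0-1|+|3-0| = 4
Tile 2: at (1,0), goal (0,1), distance |1-0|+|0-1| = 2
Tile 8: at (1,1), goal (1,3), distance |1-1|+|1-3| = 2
Tile 4: at (1,2), goal (0,3), distance |1-0|+|2-3| = 2
Tile 3: at (1,3), goal (0,2), distance |1-0|+|3-2| = 2
Tile 9: at (2,0), goal (2,0), distance |2-2|+|0-0| = 0
Tile 7: at (2,1), goal (1,2), distance |2-1|+|1-2| = 2
Tile 14: at (2,2), goal (3,1), distance |2-3|+|2-1| = 2
Tile 1: at (2,3), goal (0,0), distance |2-0|+|3-0| = 5
Tile 13: at (3,0), goal (3,0), distance |3-3|+|0-0| = 0
Tile 11: at (3,1), goal (2,2), distance |3-2|+|1-2| = 2
Tile 6: at (3,2), goal (1,1), distance |3-1|+|2-1| = 3
Tile 10: at (3,3), goal (2,1), distance |3-2|+|3-1| = 3
Sum: 4 + 3 + 4 + 2 + 2 + 2 + 2 + 0 + 2 + 2 + 5 + 0 + 2 + 3 + 3 = 36

Answer: 36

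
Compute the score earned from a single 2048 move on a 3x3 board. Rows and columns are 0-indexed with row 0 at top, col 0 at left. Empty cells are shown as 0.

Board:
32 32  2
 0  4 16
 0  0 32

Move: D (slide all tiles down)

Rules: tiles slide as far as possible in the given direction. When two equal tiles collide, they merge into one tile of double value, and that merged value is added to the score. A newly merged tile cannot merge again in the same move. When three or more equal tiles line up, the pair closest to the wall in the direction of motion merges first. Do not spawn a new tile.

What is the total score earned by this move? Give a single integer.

Answer: 0

Derivation:
Slide down:
col 0: [32, 0, 0] -> [0, 0, 32]  score +0 (running 0)
col 1: [32, 4, 0] -> [0, 32, 4]  score +0 (running 0)
col 2: [2, 16, 32] -> [2, 16, 32]  score +0 (running 0)
Board after move:
 0  0  2
 0 32 16
32  4 32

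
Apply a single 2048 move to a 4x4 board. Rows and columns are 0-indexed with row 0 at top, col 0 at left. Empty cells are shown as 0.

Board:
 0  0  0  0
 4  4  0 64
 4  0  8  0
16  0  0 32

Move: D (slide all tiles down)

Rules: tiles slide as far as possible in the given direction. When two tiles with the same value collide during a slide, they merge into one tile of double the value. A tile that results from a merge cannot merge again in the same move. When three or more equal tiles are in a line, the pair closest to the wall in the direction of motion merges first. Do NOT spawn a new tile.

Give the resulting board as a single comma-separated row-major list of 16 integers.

Answer: 0, 0, 0, 0, 0, 0, 0, 0, 8, 0, 0, 64, 16, 4, 8, 32

Derivation:
Slide down:
col 0: [0, 4, 4, 16] -> [0, 0, 8, 16]
col 1: [0, 4, 0, 0] -> [0, 0, 0, 4]
col 2: [0, 0, 8, 0] -> [0, 0, 0, 8]
col 3: [0, 64, 0, 32] -> [0, 0, 64, 32]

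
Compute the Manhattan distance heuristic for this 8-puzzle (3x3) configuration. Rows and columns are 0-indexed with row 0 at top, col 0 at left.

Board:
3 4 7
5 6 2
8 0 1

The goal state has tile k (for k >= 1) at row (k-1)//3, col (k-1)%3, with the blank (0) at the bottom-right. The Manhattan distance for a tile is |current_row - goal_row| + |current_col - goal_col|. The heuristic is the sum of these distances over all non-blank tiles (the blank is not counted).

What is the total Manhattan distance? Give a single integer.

Tile 3: (0,0)->(0,2) = 2
Tile 4: (0,1)->(1,0) = 2
Tile 7: (0,2)->(2,0) = 4
Tile 5: (1,0)->(1,1) = 1
Tile 6: (1,1)->(1,2) = 1
Tile 2: (1,2)->(0,1) = 2
Tile 8: (2,0)->(2,1) = 1
Tile 1: (2,2)->(0,0) = 4
Sum: 2 + 2 + 4 + 1 + 1 + 2 + 1 + 4 = 17

Answer: 17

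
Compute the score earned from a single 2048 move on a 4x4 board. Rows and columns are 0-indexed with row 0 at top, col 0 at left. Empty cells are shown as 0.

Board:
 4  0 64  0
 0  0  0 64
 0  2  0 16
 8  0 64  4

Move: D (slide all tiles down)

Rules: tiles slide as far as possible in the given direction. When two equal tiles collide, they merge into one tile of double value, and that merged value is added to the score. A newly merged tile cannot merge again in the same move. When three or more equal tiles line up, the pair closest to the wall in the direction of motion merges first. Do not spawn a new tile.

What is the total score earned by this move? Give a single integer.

Answer: 128

Derivation:
Slide down:
col 0: [4, 0, 0, 8] -> [0, 0, 4, 8]  score +0 (running 0)
col 1: [0, 0, 2, 0] -> [0, 0, 0, 2]  score +0 (running 0)
col 2: [64, 0, 0, 64] -> [0, 0, 0, 128]  score +128 (running 128)
col 3: [0, 64, 16, 4] -> [0, 64, 16, 4]  score +0 (running 128)
Board after move:
  0   0   0   0
  0   0   0  64
  4   0   0  16
  8   2 128   4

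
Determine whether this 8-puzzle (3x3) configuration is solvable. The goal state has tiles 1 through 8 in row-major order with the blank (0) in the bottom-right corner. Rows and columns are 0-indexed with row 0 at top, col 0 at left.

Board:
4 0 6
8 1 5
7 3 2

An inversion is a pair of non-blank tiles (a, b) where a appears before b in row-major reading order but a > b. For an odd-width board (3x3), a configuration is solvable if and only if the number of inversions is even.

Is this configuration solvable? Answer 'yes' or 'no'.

Answer: no

Derivation:
Inversions (pairs i<j in row-major order where tile[i] > tile[j] > 0): 17
17 is odd, so the puzzle is not solvable.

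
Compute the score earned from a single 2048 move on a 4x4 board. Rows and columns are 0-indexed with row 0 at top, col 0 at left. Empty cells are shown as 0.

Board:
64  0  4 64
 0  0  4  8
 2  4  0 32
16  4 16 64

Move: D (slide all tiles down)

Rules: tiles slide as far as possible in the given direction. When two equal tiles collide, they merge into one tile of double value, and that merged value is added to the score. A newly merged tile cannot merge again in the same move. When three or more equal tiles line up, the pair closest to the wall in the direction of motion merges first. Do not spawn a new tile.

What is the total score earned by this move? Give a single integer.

Answer: 16

Derivation:
Slide down:
col 0: [64, 0, 2, 16] -> [0, 64, 2, 16]  score +0 (running 0)
col 1: [0, 0, 4, 4] -> [0, 0, 0, 8]  score +8 (running 8)
col 2: [4, 4, 0, 16] -> [0, 0, 8, 16]  score +8 (running 16)
col 3: [64, 8, 32, 64] -> [64, 8, 32, 64]  score +0 (running 16)
Board after move:
 0  0  0 64
64  0  0  8
 2  0  8 32
16  8 16 64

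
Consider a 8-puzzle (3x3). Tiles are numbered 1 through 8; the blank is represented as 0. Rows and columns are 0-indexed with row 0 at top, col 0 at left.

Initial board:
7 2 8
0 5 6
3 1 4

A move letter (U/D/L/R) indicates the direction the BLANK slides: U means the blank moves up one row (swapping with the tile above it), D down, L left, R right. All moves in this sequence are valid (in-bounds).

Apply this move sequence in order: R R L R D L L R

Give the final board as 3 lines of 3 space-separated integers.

After move 1 (R):
7 2 8
5 0 6
3 1 4

After move 2 (R):
7 2 8
5 6 0
3 1 4

After move 3 (L):
7 2 8
5 0 6
3 1 4

After move 4 (R):
7 2 8
5 6 0
3 1 4

After move 5 (D):
7 2 8
5 6 4
3 1 0

After move 6 (L):
7 2 8
5 6 4
3 0 1

After move 7 (L):
7 2 8
5 6 4
0 3 1

After move 8 (R):
7 2 8
5 6 4
3 0 1

Answer: 7 2 8
5 6 4
3 0 1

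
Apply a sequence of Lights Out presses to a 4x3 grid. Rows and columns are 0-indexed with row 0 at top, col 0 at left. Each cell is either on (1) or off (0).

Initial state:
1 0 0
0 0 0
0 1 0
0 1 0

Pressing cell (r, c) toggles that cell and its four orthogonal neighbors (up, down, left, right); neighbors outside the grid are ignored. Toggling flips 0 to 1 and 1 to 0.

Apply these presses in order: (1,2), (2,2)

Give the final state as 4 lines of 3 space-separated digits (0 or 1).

After press 1 at (1,2):
1 0 1
0 1 1
0 1 1
0 1 0

After press 2 at (2,2):
1 0 1
0 1 0
0 0 0
0 1 1

Answer: 1 0 1
0 1 0
0 0 0
0 1 1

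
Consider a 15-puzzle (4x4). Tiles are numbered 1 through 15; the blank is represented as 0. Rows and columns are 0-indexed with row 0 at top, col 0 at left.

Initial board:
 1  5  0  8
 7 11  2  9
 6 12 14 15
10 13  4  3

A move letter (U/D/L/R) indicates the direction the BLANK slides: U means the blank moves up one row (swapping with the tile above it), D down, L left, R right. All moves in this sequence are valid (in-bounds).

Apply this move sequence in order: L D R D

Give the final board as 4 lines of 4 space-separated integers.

Answer:  1 11  5  8
 7  2 14  9
 6 12  0 15
10 13  4  3

Derivation:
After move 1 (L):
 1  0  5  8
 7 11  2  9
 6 12 14 15
10 13  4  3

After move 2 (D):
 1 11  5  8
 7  0  2  9
 6 12 14 15
10 13  4  3

After move 3 (R):
 1 11  5  8
 7  2  0  9
 6 12 14 15
10 13  4  3

After move 4 (D):
 1 11  5  8
 7  2 14  9
 6 12  0 15
10 13  4  3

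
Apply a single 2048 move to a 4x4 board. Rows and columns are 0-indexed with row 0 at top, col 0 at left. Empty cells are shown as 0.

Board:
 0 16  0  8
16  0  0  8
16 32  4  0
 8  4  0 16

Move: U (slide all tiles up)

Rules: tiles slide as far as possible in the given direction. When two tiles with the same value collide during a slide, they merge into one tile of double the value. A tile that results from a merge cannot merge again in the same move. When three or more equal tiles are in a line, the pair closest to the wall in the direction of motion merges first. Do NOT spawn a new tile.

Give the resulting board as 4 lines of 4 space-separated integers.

Answer: 32 16  4 16
 8 32  0 16
 0  4  0  0
 0  0  0  0

Derivation:
Slide up:
col 0: [0, 16, 16, 8] -> [32, 8, 0, 0]
col 1: [16, 0, 32, 4] -> [16, 32, 4, 0]
col 2: [0, 0, 4, 0] -> [4, 0, 0, 0]
col 3: [8, 8, 0, 16] -> [16, 16, 0, 0]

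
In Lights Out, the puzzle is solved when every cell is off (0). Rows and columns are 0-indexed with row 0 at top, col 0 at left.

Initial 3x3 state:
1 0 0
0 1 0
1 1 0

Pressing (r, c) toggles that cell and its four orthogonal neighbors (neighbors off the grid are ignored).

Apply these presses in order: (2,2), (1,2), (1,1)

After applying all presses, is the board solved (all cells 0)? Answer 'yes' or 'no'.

Answer: no

Derivation:
After press 1 at (2,2):
1 0 0
0 1 1
1 0 1

After press 2 at (1,2):
1 0 1
0 0 0
1 0 0

After press 3 at (1,1):
1 1 1
1 1 1
1 1 0

Lights still on: 8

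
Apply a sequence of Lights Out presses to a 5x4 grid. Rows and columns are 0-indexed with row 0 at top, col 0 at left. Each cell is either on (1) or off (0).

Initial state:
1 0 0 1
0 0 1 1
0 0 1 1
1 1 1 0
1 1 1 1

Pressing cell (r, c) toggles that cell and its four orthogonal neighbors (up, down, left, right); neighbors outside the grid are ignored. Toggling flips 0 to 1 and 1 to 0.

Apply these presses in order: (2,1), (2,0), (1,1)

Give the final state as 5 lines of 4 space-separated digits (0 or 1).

After press 1 at (2,1):
1 0 0 1
0 1 1 1
1 1 0 1
1 0 1 0
1 1 1 1

After press 2 at (2,0):
1 0 0 1
1 1 1 1
0 0 0 1
0 0 1 0
1 1 1 1

After press 3 at (1,1):
1 1 0 1
0 0 0 1
0 1 0 1
0 0 1 0
1 1 1 1

Answer: 1 1 0 1
0 0 0 1
0 1 0 1
0 0 1 0
1 1 1 1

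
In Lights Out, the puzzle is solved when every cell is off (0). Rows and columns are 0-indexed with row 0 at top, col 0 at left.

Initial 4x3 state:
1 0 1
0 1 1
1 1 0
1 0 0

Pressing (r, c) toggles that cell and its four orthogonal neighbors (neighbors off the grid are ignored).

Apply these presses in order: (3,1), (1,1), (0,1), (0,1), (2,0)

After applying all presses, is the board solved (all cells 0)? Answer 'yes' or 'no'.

Answer: no

Derivation:
After press 1 at (3,1):
1 0 1
0 1 1
1 0 0
0 1 1

After press 2 at (1,1):
1 1 1
1 0 0
1 1 0
0 1 1

After press 3 at (0,1):
0 0 0
1 1 0
1 1 0
0 1 1

After press 4 at (0,1):
1 1 1
1 0 0
1 1 0
0 1 1

After press 5 at (2,0):
1 1 1
0 0 0
0 0 0
1 1 1

Lights still on: 6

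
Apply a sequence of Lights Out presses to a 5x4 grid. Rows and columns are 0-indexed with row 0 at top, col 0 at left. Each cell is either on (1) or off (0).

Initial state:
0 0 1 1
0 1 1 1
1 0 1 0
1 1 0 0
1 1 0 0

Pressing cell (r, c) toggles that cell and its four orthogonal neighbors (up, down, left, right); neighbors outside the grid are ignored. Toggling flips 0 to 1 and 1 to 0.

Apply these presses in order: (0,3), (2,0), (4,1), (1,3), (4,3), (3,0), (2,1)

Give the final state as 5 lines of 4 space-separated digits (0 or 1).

Answer: 0 0 0 1
1 0 0 1
0 0 0 1
1 0 0 1
1 0 0 1

Derivation:
After press 1 at (0,3):
0 0 0 0
0 1 1 0
1 0 1 0
1 1 0 0
1 1 0 0

After press 2 at (2,0):
0 0 0 0
1 1 1 0
0 1 1 0
0 1 0 0
1 1 0 0

After press 3 at (4,1):
0 0 0 0
1 1 1 0
0 1 1 0
0 0 0 0
0 0 1 0

After press 4 at (1,3):
0 0 0 1
1 1 0 1
0 1 1 1
0 0 0 0
0 0 1 0

After press 5 at (4,3):
0 0 0 1
1 1 0 1
0 1 1 1
0 0 0 1
0 0 0 1

After press 6 at (3,0):
0 0 0 1
1 1 0 1
1 1 1 1
1 1 0 1
1 0 0 1

After press 7 at (2,1):
0 0 0 1
1 0 0 1
0 0 0 1
1 0 0 1
1 0 0 1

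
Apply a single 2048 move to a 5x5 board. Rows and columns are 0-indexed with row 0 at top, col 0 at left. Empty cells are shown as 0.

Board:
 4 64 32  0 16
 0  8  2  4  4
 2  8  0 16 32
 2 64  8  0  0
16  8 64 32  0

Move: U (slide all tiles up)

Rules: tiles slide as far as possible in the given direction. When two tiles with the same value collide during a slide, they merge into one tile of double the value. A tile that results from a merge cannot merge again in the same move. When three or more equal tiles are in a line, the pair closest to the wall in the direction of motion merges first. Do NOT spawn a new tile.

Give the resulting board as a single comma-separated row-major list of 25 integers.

Slide up:
col 0: [4, 0, 2, 2, 16] -> [4, 4, 16, 0, 0]
col 1: [64, 8, 8, 64, 8] -> [64, 16, 64, 8, 0]
col 2: [32, 2, 0, 8, 64] -> [32, 2, 8, 64, 0]
col 3: [0, 4, 16, 0, 32] -> [4, 16, 32, 0, 0]
col 4: [16, 4, 32, 0, 0] -> [16, 4, 32, 0, 0]

Answer: 4, 64, 32, 4, 16, 4, 16, 2, 16, 4, 16, 64, 8, 32, 32, 0, 8, 64, 0, 0, 0, 0, 0, 0, 0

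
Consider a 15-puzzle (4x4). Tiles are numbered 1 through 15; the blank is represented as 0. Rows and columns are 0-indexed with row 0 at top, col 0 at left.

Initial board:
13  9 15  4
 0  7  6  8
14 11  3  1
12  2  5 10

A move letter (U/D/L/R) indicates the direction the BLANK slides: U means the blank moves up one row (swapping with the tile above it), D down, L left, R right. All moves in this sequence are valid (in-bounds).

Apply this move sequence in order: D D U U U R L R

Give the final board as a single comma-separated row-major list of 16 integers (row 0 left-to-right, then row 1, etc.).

After move 1 (D):
13  9 15  4
14  7  6  8
 0 11  3  1
12  2  5 10

After move 2 (D):
13  9 15  4
14  7  6  8
12 11  3  1
 0  2  5 10

After move 3 (U):
13  9 15  4
14  7  6  8
 0 11  3  1
12  2  5 10

After move 4 (U):
13  9 15  4
 0  7  6  8
14 11  3  1
12  2  5 10

After move 5 (U):
 0  9 15  4
13  7  6  8
14 11  3  1
12  2  5 10

After move 6 (R):
 9  0 15  4
13  7  6  8
14 11  3  1
12  2  5 10

After move 7 (L):
 0  9 15  4
13  7  6  8
14 11  3  1
12  2  5 10

After move 8 (R):
 9  0 15  4
13  7  6  8
14 11  3  1
12  2  5 10

Answer: 9, 0, 15, 4, 13, 7, 6, 8, 14, 11, 3, 1, 12, 2, 5, 10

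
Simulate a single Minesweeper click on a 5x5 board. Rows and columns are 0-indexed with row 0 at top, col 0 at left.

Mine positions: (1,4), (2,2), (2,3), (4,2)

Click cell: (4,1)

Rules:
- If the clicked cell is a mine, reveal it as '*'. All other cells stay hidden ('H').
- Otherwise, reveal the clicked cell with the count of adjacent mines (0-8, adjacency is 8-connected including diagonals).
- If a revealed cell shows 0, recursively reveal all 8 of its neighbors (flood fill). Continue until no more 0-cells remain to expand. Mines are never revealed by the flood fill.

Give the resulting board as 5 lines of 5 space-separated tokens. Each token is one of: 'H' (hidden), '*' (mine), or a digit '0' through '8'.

H H H H H
H H H H H
H H H H H
H H H H H
H 1 H H H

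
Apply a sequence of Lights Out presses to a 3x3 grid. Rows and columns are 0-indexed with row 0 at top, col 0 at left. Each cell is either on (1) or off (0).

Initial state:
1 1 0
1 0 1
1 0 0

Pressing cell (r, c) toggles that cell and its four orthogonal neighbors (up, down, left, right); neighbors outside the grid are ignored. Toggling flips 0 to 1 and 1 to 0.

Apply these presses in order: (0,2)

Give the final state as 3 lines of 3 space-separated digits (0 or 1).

Answer: 1 0 1
1 0 0
1 0 0

Derivation:
After press 1 at (0,2):
1 0 1
1 0 0
1 0 0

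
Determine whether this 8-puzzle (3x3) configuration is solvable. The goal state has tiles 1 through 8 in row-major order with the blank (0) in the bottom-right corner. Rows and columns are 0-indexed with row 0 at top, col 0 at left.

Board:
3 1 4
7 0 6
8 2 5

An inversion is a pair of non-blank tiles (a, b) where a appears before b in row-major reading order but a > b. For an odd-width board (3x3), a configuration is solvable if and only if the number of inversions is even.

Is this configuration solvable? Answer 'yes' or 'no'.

Answer: yes

Derivation:
Inversions (pairs i<j in row-major order where tile[i] > tile[j] > 0): 10
10 is even, so the puzzle is solvable.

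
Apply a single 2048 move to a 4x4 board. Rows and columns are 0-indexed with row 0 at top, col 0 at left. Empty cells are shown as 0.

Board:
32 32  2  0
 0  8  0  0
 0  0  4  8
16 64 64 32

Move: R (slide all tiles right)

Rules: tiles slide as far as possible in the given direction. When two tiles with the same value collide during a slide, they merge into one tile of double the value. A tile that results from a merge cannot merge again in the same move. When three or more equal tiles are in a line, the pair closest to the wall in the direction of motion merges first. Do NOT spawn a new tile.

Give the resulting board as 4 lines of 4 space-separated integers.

Slide right:
row 0: [32, 32, 2, 0] -> [0, 0, 64, 2]
row 1: [0, 8, 0, 0] -> [0, 0, 0, 8]
row 2: [0, 0, 4, 8] -> [0, 0, 4, 8]
row 3: [16, 64, 64, 32] -> [0, 16, 128, 32]

Answer:   0   0  64   2
  0   0   0   8
  0   0   4   8
  0  16 128  32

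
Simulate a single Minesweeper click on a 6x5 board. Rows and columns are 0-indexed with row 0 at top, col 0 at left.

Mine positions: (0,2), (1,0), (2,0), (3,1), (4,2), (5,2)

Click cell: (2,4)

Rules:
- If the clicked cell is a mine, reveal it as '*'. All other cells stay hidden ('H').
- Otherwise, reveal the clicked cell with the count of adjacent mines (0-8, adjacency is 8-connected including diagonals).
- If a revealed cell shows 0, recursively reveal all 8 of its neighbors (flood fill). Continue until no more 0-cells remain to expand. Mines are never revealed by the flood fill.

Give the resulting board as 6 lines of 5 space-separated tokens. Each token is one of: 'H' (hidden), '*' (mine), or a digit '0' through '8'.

H H H 1 0
H H 1 1 0
H H 1 0 0
H H 2 1 0
H H H 2 0
H H H 2 0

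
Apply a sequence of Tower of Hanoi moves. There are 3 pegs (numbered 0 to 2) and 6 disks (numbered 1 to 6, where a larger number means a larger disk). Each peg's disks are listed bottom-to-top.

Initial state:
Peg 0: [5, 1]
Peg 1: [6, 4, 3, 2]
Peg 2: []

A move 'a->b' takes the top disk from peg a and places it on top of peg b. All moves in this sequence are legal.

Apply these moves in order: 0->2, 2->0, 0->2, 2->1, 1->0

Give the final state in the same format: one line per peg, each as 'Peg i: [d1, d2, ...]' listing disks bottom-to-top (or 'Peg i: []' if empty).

After move 1 (0->2):
Peg 0: [5]
Peg 1: [6, 4, 3, 2]
Peg 2: [1]

After move 2 (2->0):
Peg 0: [5, 1]
Peg 1: [6, 4, 3, 2]
Peg 2: []

After move 3 (0->2):
Peg 0: [5]
Peg 1: [6, 4, 3, 2]
Peg 2: [1]

After move 4 (2->1):
Peg 0: [5]
Peg 1: [6, 4, 3, 2, 1]
Peg 2: []

After move 5 (1->0):
Peg 0: [5, 1]
Peg 1: [6, 4, 3, 2]
Peg 2: []

Answer: Peg 0: [5, 1]
Peg 1: [6, 4, 3, 2]
Peg 2: []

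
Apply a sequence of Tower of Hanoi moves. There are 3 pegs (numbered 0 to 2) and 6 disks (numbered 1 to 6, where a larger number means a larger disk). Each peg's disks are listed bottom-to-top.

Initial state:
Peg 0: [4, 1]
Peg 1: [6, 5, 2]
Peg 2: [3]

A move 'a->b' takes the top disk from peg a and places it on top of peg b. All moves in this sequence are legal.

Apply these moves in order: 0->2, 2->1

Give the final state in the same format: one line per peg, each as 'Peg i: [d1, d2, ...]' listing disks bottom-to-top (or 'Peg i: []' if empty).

After move 1 (0->2):
Peg 0: [4]
Peg 1: [6, 5, 2]
Peg 2: [3, 1]

After move 2 (2->1):
Peg 0: [4]
Peg 1: [6, 5, 2, 1]
Peg 2: [3]

Answer: Peg 0: [4]
Peg 1: [6, 5, 2, 1]
Peg 2: [3]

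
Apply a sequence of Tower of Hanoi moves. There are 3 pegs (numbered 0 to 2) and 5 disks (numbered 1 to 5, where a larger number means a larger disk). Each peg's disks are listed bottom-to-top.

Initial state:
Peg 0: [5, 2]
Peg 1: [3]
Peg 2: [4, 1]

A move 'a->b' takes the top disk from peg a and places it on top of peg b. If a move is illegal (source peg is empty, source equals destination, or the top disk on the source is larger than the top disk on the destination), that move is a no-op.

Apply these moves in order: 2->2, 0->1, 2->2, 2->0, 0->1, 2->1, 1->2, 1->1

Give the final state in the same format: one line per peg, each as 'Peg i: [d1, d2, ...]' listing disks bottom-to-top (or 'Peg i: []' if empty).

After move 1 (2->2):
Peg 0: [5, 2]
Peg 1: [3]
Peg 2: [4, 1]

After move 2 (0->1):
Peg 0: [5]
Peg 1: [3, 2]
Peg 2: [4, 1]

After move 3 (2->2):
Peg 0: [5]
Peg 1: [3, 2]
Peg 2: [4, 1]

After move 4 (2->0):
Peg 0: [5, 1]
Peg 1: [3, 2]
Peg 2: [4]

After move 5 (0->1):
Peg 0: [5]
Peg 1: [3, 2, 1]
Peg 2: [4]

After move 6 (2->1):
Peg 0: [5]
Peg 1: [3, 2, 1]
Peg 2: [4]

After move 7 (1->2):
Peg 0: [5]
Peg 1: [3, 2]
Peg 2: [4, 1]

After move 8 (1->1):
Peg 0: [5]
Peg 1: [3, 2]
Peg 2: [4, 1]

Answer: Peg 0: [5]
Peg 1: [3, 2]
Peg 2: [4, 1]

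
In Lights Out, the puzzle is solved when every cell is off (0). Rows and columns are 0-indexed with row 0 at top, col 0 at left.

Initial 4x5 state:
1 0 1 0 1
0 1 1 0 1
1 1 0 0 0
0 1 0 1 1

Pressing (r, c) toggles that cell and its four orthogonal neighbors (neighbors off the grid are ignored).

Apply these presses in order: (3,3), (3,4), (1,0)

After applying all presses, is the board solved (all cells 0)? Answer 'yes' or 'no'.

Answer: no

Derivation:
After press 1 at (3,3):
1 0 1 0 1
0 1 1 0 1
1 1 0 1 0
0 1 1 0 0

After press 2 at (3,4):
1 0 1 0 1
0 1 1 0 1
1 1 0 1 1
0 1 1 1 1

After press 3 at (1,0):
0 0 1 0 1
1 0 1 0 1
0 1 0 1 1
0 1 1 1 1

Lights still on: 12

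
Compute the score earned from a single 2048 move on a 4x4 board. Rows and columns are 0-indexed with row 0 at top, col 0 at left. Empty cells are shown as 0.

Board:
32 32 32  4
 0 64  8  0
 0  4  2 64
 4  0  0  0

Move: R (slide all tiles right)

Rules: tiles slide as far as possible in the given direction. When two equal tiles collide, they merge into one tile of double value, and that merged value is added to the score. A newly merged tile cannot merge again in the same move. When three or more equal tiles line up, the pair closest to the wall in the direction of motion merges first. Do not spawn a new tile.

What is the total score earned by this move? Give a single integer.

Slide right:
row 0: [32, 32, 32, 4] -> [0, 32, 64, 4]  score +64 (running 64)
row 1: [0, 64, 8, 0] -> [0, 0, 64, 8]  score +0 (running 64)
row 2: [0, 4, 2, 64] -> [0, 4, 2, 64]  score +0 (running 64)
row 3: [4, 0, 0, 0] -> [0, 0, 0, 4]  score +0 (running 64)
Board after move:
 0 32 64  4
 0  0 64  8
 0  4  2 64
 0  0  0  4

Answer: 64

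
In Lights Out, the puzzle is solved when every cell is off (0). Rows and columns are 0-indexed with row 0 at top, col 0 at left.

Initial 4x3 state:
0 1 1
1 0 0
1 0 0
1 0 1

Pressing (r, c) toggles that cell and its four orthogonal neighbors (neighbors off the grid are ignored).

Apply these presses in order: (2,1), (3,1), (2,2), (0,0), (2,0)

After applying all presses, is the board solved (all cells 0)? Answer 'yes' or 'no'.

After press 1 at (2,1):
0 1 1
1 1 0
0 1 1
1 1 1

After press 2 at (3,1):
0 1 1
1 1 0
0 0 1
0 0 0

After press 3 at (2,2):
0 1 1
1 1 1
0 1 0
0 0 1

After press 4 at (0,0):
1 0 1
0 1 1
0 1 0
0 0 1

After press 5 at (2,0):
1 0 1
1 1 1
1 0 0
1 0 1

Lights still on: 8

Answer: no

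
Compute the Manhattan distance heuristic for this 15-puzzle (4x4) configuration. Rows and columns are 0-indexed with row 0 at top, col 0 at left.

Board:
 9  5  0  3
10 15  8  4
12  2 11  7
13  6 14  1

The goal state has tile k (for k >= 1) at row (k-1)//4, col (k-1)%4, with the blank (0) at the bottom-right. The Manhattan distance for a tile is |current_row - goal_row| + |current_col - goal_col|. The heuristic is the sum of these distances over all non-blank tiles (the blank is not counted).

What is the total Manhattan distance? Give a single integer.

Tile 9: (0,0)->(2,0) = 2
Tile 5: (0,1)->(1,0) = 2
Tile 3: (0,3)->(0,2) = 1
Tile 10: (1,0)->(2,1) = 2
Tile 15: (1,1)->(3,2) = 3
Tile 8: (1,2)->(1,3) = 1
Tile 4: (1,3)->(0,3) = 1
Tile 12: (2,0)->(2,3) = 3
Tile 2: (2,1)->(0,1) = 2
Tile 11: (2,2)->(2,2) = 0
Tile 7: (2,3)->(1,2) = 2
Tile 13: (3,0)->(3,0) = 0
Tile 6: (3,1)->(1,1) = 2
Tile 14: (3,2)->(3,1) = 1
Tile 1: (3,3)->(0,0) = 6
Sum: 2 + 2 + 1 + 2 + 3 + 1 + 1 + 3 + 2 + 0 + 2 + 0 + 2 + 1 + 6 = 28

Answer: 28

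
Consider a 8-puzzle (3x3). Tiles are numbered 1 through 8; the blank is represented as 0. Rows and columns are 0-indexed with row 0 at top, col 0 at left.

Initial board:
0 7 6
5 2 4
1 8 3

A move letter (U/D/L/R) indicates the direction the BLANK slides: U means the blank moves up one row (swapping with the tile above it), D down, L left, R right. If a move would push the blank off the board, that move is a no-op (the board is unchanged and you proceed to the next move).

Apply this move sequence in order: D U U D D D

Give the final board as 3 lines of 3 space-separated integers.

After move 1 (D):
5 7 6
0 2 4
1 8 3

After move 2 (U):
0 7 6
5 2 4
1 8 3

After move 3 (U):
0 7 6
5 2 4
1 8 3

After move 4 (D):
5 7 6
0 2 4
1 8 3

After move 5 (D):
5 7 6
1 2 4
0 8 3

After move 6 (D):
5 7 6
1 2 4
0 8 3

Answer: 5 7 6
1 2 4
0 8 3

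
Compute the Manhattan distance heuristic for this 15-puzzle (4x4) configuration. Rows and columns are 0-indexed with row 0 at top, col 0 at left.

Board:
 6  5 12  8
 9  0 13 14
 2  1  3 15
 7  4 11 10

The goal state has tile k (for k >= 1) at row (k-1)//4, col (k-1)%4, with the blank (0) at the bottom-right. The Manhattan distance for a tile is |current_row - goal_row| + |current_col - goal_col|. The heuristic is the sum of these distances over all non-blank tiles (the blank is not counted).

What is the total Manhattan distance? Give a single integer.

Tile 6: (0,0)->(1,1) = 2
Tile 5: (0,1)->(1,0) = 2
Tile 12: (0,2)->(2,3) = 3
Tile 8: (0,3)->(1,3) = 1
Tile 9: (1,0)->(2,0) = 1
Tile 13: (1,2)->(3,0) = 4
Tile 14: (1,3)->(3,1) = 4
Tile 2: (2,0)->(0,1) = 3
Tile 1: (2,1)->(0,0) = 3
Tile 3: (2,2)->(0,2) = 2
Tile 15: (2,3)->(3,2) = 2
Tile 7: (3,0)->(1,2) = 4
Tile 4: (3,1)->(0,3) = 5
Tile 11: (3,2)->(2,2) = 1
Tile 10: (3,3)->(2,1) = 3
Sum: 2 + 2 + 3 + 1 + 1 + 4 + 4 + 3 + 3 + 2 + 2 + 4 + 5 + 1 + 3 = 40

Answer: 40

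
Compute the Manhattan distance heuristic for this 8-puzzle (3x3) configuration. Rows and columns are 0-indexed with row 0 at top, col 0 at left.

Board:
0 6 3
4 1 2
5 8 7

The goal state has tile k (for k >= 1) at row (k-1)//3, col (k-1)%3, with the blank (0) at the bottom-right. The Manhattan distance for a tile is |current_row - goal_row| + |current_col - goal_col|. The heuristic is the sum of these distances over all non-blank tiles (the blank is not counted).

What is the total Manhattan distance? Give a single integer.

Answer: 10

Derivation:
Tile 6: at (0,1), goal (1,2), distance |0-1|+|1-2| = 2
Tile 3: at (0,2), goal (0,2), distance |0-0|+|2-2| = 0
Tile 4: at (1,0), goal (1,0), distance |1-1|+|0-0| = 0
Tile 1: at (1,1), goal (0,0), distance |1-0|+|1-0| = 2
Tile 2: at (1,2), goal (0,1), distance |1-0|+|2-1| = 2
Tile 5: at (2,0), goal (1,1), distance |2-1|+|0-1| = 2
Tile 8: at (2,1), goal (2,1), distance |2-2|+|1-1| = 0
Tile 7: at (2,2), goal (2,0), distance |2-2|+|2-0| = 2
Sum: 2 + 0 + 0 + 2 + 2 + 2 + 0 + 2 = 10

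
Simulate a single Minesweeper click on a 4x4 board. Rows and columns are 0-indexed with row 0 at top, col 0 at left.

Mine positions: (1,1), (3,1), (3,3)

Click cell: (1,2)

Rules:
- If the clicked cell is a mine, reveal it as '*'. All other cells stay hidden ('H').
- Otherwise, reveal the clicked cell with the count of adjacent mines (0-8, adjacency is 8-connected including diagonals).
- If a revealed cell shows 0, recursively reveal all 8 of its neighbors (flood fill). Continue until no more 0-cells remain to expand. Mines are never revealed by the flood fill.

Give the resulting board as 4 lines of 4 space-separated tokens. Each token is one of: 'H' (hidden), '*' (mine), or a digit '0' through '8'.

H H H H
H H 1 H
H H H H
H H H H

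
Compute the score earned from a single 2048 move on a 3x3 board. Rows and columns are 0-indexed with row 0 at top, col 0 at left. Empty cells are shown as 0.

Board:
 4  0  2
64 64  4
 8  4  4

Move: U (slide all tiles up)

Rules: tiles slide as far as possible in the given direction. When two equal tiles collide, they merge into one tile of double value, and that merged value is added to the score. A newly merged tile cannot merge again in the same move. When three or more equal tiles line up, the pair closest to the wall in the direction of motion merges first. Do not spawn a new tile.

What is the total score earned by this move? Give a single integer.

Answer: 8

Derivation:
Slide up:
col 0: [4, 64, 8] -> [4, 64, 8]  score +0 (running 0)
col 1: [0, 64, 4] -> [64, 4, 0]  score +0 (running 0)
col 2: [2, 4, 4] -> [2, 8, 0]  score +8 (running 8)
Board after move:
 4 64  2
64  4  8
 8  0  0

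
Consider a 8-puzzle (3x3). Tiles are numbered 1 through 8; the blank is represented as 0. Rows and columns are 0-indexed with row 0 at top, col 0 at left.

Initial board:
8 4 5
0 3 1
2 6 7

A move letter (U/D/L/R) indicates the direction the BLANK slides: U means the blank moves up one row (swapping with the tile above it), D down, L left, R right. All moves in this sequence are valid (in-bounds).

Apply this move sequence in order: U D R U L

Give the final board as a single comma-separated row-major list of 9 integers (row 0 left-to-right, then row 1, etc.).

After move 1 (U):
0 4 5
8 3 1
2 6 7

After move 2 (D):
8 4 5
0 3 1
2 6 7

After move 3 (R):
8 4 5
3 0 1
2 6 7

After move 4 (U):
8 0 5
3 4 1
2 6 7

After move 5 (L):
0 8 5
3 4 1
2 6 7

Answer: 0, 8, 5, 3, 4, 1, 2, 6, 7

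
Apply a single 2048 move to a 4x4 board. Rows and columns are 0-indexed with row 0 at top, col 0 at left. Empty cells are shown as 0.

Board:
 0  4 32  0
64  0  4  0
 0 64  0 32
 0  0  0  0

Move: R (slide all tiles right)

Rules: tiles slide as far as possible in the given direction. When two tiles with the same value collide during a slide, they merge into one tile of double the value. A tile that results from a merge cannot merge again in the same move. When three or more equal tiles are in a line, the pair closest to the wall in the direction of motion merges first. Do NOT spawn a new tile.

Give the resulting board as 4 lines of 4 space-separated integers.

Slide right:
row 0: [0, 4, 32, 0] -> [0, 0, 4, 32]
row 1: [64, 0, 4, 0] -> [0, 0, 64, 4]
row 2: [0, 64, 0, 32] -> [0, 0, 64, 32]
row 3: [0, 0, 0, 0] -> [0, 0, 0, 0]

Answer:  0  0  4 32
 0  0 64  4
 0  0 64 32
 0  0  0  0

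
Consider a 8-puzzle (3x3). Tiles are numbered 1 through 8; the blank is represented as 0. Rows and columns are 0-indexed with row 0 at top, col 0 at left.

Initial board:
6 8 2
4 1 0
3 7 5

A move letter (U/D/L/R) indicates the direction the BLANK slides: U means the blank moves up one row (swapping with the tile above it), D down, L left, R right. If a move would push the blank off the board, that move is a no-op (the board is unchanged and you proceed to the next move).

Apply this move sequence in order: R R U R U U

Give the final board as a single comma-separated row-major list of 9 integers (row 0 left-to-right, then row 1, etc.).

After move 1 (R):
6 8 2
4 1 0
3 7 5

After move 2 (R):
6 8 2
4 1 0
3 7 5

After move 3 (U):
6 8 0
4 1 2
3 7 5

After move 4 (R):
6 8 0
4 1 2
3 7 5

After move 5 (U):
6 8 0
4 1 2
3 7 5

After move 6 (U):
6 8 0
4 1 2
3 7 5

Answer: 6, 8, 0, 4, 1, 2, 3, 7, 5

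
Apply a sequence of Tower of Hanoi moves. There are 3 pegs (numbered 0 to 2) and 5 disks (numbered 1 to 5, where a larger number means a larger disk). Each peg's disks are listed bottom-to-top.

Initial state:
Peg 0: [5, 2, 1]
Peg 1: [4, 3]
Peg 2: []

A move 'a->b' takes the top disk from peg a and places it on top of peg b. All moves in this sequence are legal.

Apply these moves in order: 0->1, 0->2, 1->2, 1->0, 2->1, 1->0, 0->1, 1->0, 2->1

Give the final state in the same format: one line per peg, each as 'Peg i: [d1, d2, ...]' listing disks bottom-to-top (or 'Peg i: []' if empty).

Answer: Peg 0: [5, 3, 1]
Peg 1: [4, 2]
Peg 2: []

Derivation:
After move 1 (0->1):
Peg 0: [5, 2]
Peg 1: [4, 3, 1]
Peg 2: []

After move 2 (0->2):
Peg 0: [5]
Peg 1: [4, 3, 1]
Peg 2: [2]

After move 3 (1->2):
Peg 0: [5]
Peg 1: [4, 3]
Peg 2: [2, 1]

After move 4 (1->0):
Peg 0: [5, 3]
Peg 1: [4]
Peg 2: [2, 1]

After move 5 (2->1):
Peg 0: [5, 3]
Peg 1: [4, 1]
Peg 2: [2]

After move 6 (1->0):
Peg 0: [5, 3, 1]
Peg 1: [4]
Peg 2: [2]

After move 7 (0->1):
Peg 0: [5, 3]
Peg 1: [4, 1]
Peg 2: [2]

After move 8 (1->0):
Peg 0: [5, 3, 1]
Peg 1: [4]
Peg 2: [2]

After move 9 (2->1):
Peg 0: [5, 3, 1]
Peg 1: [4, 2]
Peg 2: []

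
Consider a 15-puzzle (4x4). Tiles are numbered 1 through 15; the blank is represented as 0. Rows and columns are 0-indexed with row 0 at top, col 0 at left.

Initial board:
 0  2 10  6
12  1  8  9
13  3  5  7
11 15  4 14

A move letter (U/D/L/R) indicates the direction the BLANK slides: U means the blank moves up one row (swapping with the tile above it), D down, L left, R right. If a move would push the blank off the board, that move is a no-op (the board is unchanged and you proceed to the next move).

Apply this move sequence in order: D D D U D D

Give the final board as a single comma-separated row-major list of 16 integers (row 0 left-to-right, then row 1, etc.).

Answer: 12, 2, 10, 6, 13, 1, 8, 9, 11, 3, 5, 7, 0, 15, 4, 14

Derivation:
After move 1 (D):
12  2 10  6
 0  1  8  9
13  3  5  7
11 15  4 14

After move 2 (D):
12  2 10  6
13  1  8  9
 0  3  5  7
11 15  4 14

After move 3 (D):
12  2 10  6
13  1  8  9
11  3  5  7
 0 15  4 14

After move 4 (U):
12  2 10  6
13  1  8  9
 0  3  5  7
11 15  4 14

After move 5 (D):
12  2 10  6
13  1  8  9
11  3  5  7
 0 15  4 14

After move 6 (D):
12  2 10  6
13  1  8  9
11  3  5  7
 0 15  4 14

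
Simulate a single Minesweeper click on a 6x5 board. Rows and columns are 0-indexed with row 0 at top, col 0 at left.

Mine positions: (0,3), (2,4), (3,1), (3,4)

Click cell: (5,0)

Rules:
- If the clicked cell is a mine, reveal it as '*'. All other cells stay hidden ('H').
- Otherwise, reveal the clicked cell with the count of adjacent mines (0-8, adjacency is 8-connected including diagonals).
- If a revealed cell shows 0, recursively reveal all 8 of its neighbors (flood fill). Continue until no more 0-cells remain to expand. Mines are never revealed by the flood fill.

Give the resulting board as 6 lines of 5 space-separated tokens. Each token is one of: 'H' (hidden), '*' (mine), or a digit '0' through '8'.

H H H H H
H H H H H
H H H H H
H H H H H
1 1 1 1 1
0 0 0 0 0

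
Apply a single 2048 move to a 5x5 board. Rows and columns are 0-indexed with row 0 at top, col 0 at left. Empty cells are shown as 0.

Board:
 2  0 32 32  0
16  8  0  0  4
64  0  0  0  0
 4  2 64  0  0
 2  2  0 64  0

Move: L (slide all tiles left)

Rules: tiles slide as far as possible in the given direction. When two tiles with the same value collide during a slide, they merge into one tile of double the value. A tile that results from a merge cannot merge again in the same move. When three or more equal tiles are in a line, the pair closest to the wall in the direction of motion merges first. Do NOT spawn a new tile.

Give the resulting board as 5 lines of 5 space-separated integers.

Answer:  2 64  0  0  0
16  8  4  0  0
64  0  0  0  0
 4  2 64  0  0
 4 64  0  0  0

Derivation:
Slide left:
row 0: [2, 0, 32, 32, 0] -> [2, 64, 0, 0, 0]
row 1: [16, 8, 0, 0, 4] -> [16, 8, 4, 0, 0]
row 2: [64, 0, 0, 0, 0] -> [64, 0, 0, 0, 0]
row 3: [4, 2, 64, 0, 0] -> [4, 2, 64, 0, 0]
row 4: [2, 2, 0, 64, 0] -> [4, 64, 0, 0, 0]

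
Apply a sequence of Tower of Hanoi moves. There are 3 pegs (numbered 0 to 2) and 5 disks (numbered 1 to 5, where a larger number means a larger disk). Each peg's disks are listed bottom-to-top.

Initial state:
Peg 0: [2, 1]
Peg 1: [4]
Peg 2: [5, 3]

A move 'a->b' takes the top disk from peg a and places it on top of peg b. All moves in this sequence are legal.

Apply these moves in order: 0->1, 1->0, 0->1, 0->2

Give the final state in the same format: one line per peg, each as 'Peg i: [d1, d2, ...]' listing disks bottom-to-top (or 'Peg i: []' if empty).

After move 1 (0->1):
Peg 0: [2]
Peg 1: [4, 1]
Peg 2: [5, 3]

After move 2 (1->0):
Peg 0: [2, 1]
Peg 1: [4]
Peg 2: [5, 3]

After move 3 (0->1):
Peg 0: [2]
Peg 1: [4, 1]
Peg 2: [5, 3]

After move 4 (0->2):
Peg 0: []
Peg 1: [4, 1]
Peg 2: [5, 3, 2]

Answer: Peg 0: []
Peg 1: [4, 1]
Peg 2: [5, 3, 2]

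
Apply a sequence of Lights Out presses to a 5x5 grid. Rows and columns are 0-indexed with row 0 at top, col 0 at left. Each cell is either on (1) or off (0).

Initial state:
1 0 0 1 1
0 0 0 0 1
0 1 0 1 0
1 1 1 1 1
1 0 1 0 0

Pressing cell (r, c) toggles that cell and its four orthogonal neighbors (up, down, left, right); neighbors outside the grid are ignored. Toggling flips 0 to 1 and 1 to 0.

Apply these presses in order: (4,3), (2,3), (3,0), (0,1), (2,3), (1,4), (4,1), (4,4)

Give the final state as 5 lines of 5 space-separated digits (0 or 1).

After press 1 at (4,3):
1 0 0 1 1
0 0 0 0 1
0 1 0 1 0
1 1 1 0 1
1 0 0 1 1

After press 2 at (2,3):
1 0 0 1 1
0 0 0 1 1
0 1 1 0 1
1 1 1 1 1
1 0 0 1 1

After press 3 at (3,0):
1 0 0 1 1
0 0 0 1 1
1 1 1 0 1
0 0 1 1 1
0 0 0 1 1

After press 4 at (0,1):
0 1 1 1 1
0 1 0 1 1
1 1 1 0 1
0 0 1 1 1
0 0 0 1 1

After press 5 at (2,3):
0 1 1 1 1
0 1 0 0 1
1 1 0 1 0
0 0 1 0 1
0 0 0 1 1

After press 6 at (1,4):
0 1 1 1 0
0 1 0 1 0
1 1 0 1 1
0 0 1 0 1
0 0 0 1 1

After press 7 at (4,1):
0 1 1 1 0
0 1 0 1 0
1 1 0 1 1
0 1 1 0 1
1 1 1 1 1

After press 8 at (4,4):
0 1 1 1 0
0 1 0 1 0
1 1 0 1 1
0 1 1 0 0
1 1 1 0 0

Answer: 0 1 1 1 0
0 1 0 1 0
1 1 0 1 1
0 1 1 0 0
1 1 1 0 0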